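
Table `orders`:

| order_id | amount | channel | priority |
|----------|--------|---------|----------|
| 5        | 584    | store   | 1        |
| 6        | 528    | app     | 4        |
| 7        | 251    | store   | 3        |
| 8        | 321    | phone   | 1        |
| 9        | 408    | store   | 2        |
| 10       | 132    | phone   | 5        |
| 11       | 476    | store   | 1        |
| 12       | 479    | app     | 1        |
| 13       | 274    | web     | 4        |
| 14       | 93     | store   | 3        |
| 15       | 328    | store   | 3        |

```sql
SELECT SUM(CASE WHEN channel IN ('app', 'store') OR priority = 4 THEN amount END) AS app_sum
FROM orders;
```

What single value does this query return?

order_id=5: ✓ → 584
order_id=6: ✓ → 528
order_id=7: ✓ → 251
order_id=8: ✗
order_id=9: ✓ → 408
order_id=10: ✗
order_id=11: ✓ → 476
order_id=12: ✓ → 479
order_id=13: ✓ → 274
order_id=14: ✓ → 93
order_id=15: ✓ → 328
app_sum = 584 + 528 + 251 + 408 + 476 + 479 + 274 + 93 + 328 = 3421

3421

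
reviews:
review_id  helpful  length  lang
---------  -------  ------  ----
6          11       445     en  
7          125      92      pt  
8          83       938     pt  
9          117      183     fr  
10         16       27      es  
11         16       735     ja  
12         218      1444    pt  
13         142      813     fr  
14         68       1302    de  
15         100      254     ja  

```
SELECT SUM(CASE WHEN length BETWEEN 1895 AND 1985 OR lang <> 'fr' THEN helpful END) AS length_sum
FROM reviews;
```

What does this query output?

637

review_id=6: ✓ → 11
review_id=7: ✓ → 125
review_id=8: ✓ → 83
review_id=9: ✗
review_id=10: ✓ → 16
review_id=11: ✓ → 16
review_id=12: ✓ → 218
review_id=13: ✗
review_id=14: ✓ → 68
review_id=15: ✓ → 100
length_sum = 11 + 125 + 83 + 16 + 16 + 218 + 68 + 100 = 637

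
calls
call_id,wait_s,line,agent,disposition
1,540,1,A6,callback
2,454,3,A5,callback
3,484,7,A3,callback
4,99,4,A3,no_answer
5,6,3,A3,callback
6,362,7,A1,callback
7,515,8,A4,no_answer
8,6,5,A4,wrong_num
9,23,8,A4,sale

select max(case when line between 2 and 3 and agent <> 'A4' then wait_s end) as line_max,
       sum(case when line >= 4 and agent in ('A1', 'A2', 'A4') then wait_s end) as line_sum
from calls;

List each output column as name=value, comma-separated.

[line_max: line between 2 and 3 and agent <> 'A4']
call_id=1: ✗
call_id=2: ✓ → 454
call_id=3: ✗
call_id=4: ✗
call_id=5: ✓ → 6
call_id=6: ✗
call_id=7: ✗
call_id=8: ✗
call_id=9: ✗
line_max = MAX(454, 6) = 454
—
[line_sum: line >= 4 and agent in ('A1', 'A2', 'A4')]
call_id=1: ✗
call_id=2: ✗
call_id=3: ✗
call_id=4: ✗
call_id=5: ✗
call_id=6: ✓ → 362
call_id=7: ✓ → 515
call_id=8: ✓ → 6
call_id=9: ✓ → 23
line_sum = 362 + 515 + 6 + 23 = 906

line_max=454, line_sum=906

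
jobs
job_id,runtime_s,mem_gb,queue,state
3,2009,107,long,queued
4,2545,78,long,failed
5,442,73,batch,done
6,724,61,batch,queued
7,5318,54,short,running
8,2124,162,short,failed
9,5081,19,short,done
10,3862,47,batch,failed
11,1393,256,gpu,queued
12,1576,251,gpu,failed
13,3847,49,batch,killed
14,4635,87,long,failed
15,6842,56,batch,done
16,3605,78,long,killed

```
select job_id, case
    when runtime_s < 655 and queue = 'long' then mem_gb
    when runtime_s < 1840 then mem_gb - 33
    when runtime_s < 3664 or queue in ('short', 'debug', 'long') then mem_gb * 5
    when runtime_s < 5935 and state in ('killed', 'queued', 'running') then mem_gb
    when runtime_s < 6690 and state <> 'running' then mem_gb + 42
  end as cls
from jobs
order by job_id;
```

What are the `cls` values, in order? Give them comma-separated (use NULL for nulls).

535, 390, 40, 28, 270, 810, 95, 89, 223, 218, 49, 435, NULL, 390

job_id=3: runtime_s < 3664 or queue in ('short', 'debug', 'long') → 535
job_id=4: runtime_s < 3664 or queue in ('short', 'debug', 'long') → 390
job_id=5: runtime_s < 1840 → 40
job_id=6: runtime_s < 1840 → 28
job_id=7: runtime_s < 3664 or queue in ('short', 'debug', 'long') → 270
job_id=8: runtime_s < 3664 or queue in ('short', 'debug', 'long') → 810
job_id=9: runtime_s < 3664 or queue in ('short', 'debug', 'long') → 95
job_id=10: runtime_s < 6690 and state <> 'running' → 89
job_id=11: runtime_s < 1840 → 223
job_id=12: runtime_s < 1840 → 218
job_id=13: runtime_s < 5935 and state in ('killed', 'queued', 'running') → 49
job_id=14: runtime_s < 3664 or queue in ('short', 'debug', 'long') → 435
job_id=15: (no match → NULL) → NULL
job_id=16: runtime_s < 3664 or queue in ('short', 'debug', 'long') → 390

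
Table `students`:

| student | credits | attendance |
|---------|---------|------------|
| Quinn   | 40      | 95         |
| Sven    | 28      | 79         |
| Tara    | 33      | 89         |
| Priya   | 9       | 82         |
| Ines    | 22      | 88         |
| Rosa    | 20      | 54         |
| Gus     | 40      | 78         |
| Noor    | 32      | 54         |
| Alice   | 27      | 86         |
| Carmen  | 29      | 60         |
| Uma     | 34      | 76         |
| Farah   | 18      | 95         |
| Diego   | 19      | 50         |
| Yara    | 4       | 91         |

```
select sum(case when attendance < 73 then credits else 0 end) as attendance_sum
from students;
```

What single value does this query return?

student=Quinn: ✗
student=Sven: ✗
student=Tara: ✗
student=Priya: ✗
student=Ines: ✗
student=Rosa: ✓ → 20
student=Gus: ✗
student=Noor: ✓ → 32
student=Alice: ✗
student=Carmen: ✓ → 29
student=Uma: ✗
student=Farah: ✗
student=Diego: ✓ → 19
student=Yara: ✗
attendance_sum = 20 + 32 + 29 + 19 = 100

100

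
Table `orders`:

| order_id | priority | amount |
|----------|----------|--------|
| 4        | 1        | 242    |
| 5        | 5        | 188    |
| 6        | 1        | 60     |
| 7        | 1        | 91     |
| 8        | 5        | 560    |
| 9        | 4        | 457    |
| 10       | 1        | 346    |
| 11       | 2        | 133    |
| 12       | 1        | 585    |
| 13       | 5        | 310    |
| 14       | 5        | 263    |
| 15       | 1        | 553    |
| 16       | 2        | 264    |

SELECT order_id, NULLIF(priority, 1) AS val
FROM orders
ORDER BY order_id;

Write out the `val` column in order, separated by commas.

order_id=4: priority=1 vs 1: equal → NULL
order_id=5: priority=5 vs 1: differ → 5
order_id=6: priority=1 vs 1: equal → NULL
order_id=7: priority=1 vs 1: equal → NULL
order_id=8: priority=5 vs 1: differ → 5
order_id=9: priority=4 vs 1: differ → 4
order_id=10: priority=1 vs 1: equal → NULL
order_id=11: priority=2 vs 1: differ → 2
order_id=12: priority=1 vs 1: equal → NULL
order_id=13: priority=5 vs 1: differ → 5
order_id=14: priority=5 vs 1: differ → 5
order_id=15: priority=1 vs 1: equal → NULL
order_id=16: priority=2 vs 1: differ → 2

NULL, 5, NULL, NULL, 5, 4, NULL, 2, NULL, 5, 5, NULL, 2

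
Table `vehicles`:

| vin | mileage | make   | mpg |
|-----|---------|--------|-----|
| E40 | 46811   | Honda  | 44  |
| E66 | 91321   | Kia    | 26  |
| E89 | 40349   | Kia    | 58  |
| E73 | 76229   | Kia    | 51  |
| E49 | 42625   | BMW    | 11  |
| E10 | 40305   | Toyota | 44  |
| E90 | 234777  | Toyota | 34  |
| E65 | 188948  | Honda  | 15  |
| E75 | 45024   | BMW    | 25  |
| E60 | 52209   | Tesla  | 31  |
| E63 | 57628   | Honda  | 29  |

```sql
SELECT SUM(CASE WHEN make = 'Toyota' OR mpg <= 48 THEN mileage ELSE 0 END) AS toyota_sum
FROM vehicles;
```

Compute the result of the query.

799648

vin=E40: ✓ → 46811
vin=E66: ✓ → 91321
vin=E89: ✗
vin=E73: ✗
vin=E49: ✓ → 42625
vin=E10: ✓ → 40305
vin=E90: ✓ → 234777
vin=E65: ✓ → 188948
vin=E75: ✓ → 45024
vin=E60: ✓ → 52209
vin=E63: ✓ → 57628
toyota_sum = 46811 + 91321 + 42625 + 40305 + 234777 + 188948 + 45024 + 52209 + 57628 = 799648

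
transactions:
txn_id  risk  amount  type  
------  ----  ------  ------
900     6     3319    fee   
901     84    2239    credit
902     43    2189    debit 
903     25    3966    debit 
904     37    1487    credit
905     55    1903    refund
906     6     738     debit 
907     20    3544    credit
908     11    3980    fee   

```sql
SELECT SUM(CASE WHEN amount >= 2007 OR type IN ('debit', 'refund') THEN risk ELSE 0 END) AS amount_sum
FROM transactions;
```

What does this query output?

250

txn_id=900: ✓ → 6
txn_id=901: ✓ → 84
txn_id=902: ✓ → 43
txn_id=903: ✓ → 25
txn_id=904: ✗
txn_id=905: ✓ → 55
txn_id=906: ✓ → 6
txn_id=907: ✓ → 20
txn_id=908: ✓ → 11
amount_sum = 6 + 84 + 43 + 25 + 55 + 6 + 20 + 11 = 250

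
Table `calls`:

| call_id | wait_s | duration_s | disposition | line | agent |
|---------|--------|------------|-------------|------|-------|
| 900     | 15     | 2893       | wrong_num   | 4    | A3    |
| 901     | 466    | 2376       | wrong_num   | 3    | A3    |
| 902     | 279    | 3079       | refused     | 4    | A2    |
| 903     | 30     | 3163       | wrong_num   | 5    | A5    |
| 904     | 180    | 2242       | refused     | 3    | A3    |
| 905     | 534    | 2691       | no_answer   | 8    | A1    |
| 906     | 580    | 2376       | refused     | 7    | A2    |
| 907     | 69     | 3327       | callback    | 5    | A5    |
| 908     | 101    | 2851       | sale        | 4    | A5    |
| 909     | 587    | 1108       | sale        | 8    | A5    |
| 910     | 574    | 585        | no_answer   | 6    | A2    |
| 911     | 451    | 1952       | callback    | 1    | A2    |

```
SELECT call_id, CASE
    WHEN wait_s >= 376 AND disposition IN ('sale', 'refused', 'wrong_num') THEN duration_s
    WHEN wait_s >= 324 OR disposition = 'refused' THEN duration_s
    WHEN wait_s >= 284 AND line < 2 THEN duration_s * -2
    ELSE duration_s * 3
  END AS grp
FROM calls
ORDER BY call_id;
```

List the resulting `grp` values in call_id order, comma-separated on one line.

call_id=900: ELSE → 8679
call_id=901: wait_s >= 376 AND disposition IN ('sale', 'refused', 'wrong_num') → 2376
call_id=902: wait_s >= 324 OR disposition = 'refused' → 3079
call_id=903: ELSE → 9489
call_id=904: wait_s >= 324 OR disposition = 'refused' → 2242
call_id=905: wait_s >= 324 OR disposition = 'refused' → 2691
call_id=906: wait_s >= 376 AND disposition IN ('sale', 'refused', 'wrong_num') → 2376
call_id=907: ELSE → 9981
call_id=908: ELSE → 8553
call_id=909: wait_s >= 376 AND disposition IN ('sale', 'refused', 'wrong_num') → 1108
call_id=910: wait_s >= 324 OR disposition = 'refused' → 585
call_id=911: wait_s >= 324 OR disposition = 'refused' → 1952

8679, 2376, 3079, 9489, 2242, 2691, 2376, 9981, 8553, 1108, 585, 1952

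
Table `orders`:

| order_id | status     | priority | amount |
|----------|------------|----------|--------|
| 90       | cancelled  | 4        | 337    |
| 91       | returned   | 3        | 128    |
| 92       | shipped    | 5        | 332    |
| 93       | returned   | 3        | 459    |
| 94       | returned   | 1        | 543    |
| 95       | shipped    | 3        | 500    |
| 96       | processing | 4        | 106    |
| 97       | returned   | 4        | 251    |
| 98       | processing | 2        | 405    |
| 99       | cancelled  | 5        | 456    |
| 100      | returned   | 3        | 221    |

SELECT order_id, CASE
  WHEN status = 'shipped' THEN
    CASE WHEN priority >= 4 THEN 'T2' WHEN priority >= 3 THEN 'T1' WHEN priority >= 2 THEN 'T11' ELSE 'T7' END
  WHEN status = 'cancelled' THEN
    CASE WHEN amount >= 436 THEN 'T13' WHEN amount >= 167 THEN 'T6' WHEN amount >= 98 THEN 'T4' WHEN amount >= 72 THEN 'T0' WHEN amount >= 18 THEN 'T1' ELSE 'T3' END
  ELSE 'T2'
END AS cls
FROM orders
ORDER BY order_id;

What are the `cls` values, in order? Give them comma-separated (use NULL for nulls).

T6, T2, T2, T2, T2, T1, T2, T2, T2, T13, T2

order_id=90: status='cancelled' → inner[amount >= 167] → T6
order_id=91: status='returned' → outer ELSE → T2
order_id=92: status='shipped' → inner[priority >= 4] → T2
order_id=93: status='returned' → outer ELSE → T2
order_id=94: status='returned' → outer ELSE → T2
order_id=95: status='shipped' → inner[priority >= 3] → T1
order_id=96: status='processing' → outer ELSE → T2
order_id=97: status='returned' → outer ELSE → T2
order_id=98: status='processing' → outer ELSE → T2
order_id=99: status='cancelled' → inner[amount >= 436] → T13
order_id=100: status='returned' → outer ELSE → T2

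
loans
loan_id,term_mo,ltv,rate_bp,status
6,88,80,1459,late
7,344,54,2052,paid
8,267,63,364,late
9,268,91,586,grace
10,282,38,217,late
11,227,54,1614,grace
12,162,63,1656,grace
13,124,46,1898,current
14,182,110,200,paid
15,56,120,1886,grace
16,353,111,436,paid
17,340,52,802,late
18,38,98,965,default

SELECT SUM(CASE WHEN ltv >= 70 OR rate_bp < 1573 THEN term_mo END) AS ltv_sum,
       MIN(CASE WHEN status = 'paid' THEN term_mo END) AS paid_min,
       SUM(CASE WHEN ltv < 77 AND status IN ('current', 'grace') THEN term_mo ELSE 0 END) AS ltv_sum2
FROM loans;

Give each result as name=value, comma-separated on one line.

ltv_sum=1874, paid_min=182, ltv_sum2=513

[ltv_sum: ltv >= 70 OR rate_bp < 1573]
loan_id=6: ✓ → 88
loan_id=7: ✗
loan_id=8: ✓ → 267
loan_id=9: ✓ → 268
loan_id=10: ✓ → 282
loan_id=11: ✗
loan_id=12: ✗
loan_id=13: ✗
loan_id=14: ✓ → 182
loan_id=15: ✓ → 56
loan_id=16: ✓ → 353
loan_id=17: ✓ → 340
loan_id=18: ✓ → 38
ltv_sum = 88 + 267 + 268 + 282 + 182 + 56 + 353 + 340 + 38 = 1874
—
[paid_min: status = 'paid']
loan_id=6: ✗
loan_id=7: ✓ → 344
loan_id=8: ✗
loan_id=9: ✗
loan_id=10: ✗
loan_id=11: ✗
loan_id=12: ✗
loan_id=13: ✗
loan_id=14: ✓ → 182
loan_id=15: ✗
loan_id=16: ✓ → 353
loan_id=17: ✗
loan_id=18: ✗
paid_min = MIN(344, 182, 353) = 182
—
[ltv_sum2: ltv < 77 AND status IN ('current', 'grace')]
loan_id=6: ✗
loan_id=7: ✗
loan_id=8: ✗
loan_id=9: ✗
loan_id=10: ✗
loan_id=11: ✓ → 227
loan_id=12: ✓ → 162
loan_id=13: ✓ → 124
loan_id=14: ✗
loan_id=15: ✗
loan_id=16: ✗
loan_id=17: ✗
loan_id=18: ✗
ltv_sum2 = 227 + 162 + 124 = 513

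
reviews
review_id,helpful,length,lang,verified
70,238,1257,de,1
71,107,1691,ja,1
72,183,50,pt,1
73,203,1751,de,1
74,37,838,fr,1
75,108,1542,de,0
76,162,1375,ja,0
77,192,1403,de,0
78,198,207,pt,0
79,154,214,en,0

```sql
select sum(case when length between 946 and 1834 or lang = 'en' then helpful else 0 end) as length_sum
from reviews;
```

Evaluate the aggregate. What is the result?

1164

review_id=70: ✓ → 238
review_id=71: ✓ → 107
review_id=72: ✗
review_id=73: ✓ → 203
review_id=74: ✗
review_id=75: ✓ → 108
review_id=76: ✓ → 162
review_id=77: ✓ → 192
review_id=78: ✗
review_id=79: ✓ → 154
length_sum = 238 + 107 + 203 + 108 + 162 + 192 + 154 = 1164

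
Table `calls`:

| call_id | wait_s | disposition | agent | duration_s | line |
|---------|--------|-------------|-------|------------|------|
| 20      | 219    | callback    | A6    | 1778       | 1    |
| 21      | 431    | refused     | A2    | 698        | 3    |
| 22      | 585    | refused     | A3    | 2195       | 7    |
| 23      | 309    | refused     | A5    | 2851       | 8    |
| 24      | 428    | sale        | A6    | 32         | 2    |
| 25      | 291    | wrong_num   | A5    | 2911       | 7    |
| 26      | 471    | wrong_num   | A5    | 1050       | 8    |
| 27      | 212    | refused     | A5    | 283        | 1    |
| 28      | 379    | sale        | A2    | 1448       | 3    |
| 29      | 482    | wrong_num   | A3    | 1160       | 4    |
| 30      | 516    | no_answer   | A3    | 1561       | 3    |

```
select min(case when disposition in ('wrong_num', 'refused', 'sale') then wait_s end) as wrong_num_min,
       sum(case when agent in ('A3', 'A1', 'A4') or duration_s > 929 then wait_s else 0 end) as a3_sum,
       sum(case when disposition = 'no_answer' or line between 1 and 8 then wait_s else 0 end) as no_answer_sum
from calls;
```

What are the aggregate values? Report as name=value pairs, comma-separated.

wrong_num_min=212, a3_sum=3252, no_answer_sum=4323

[wrong_num_min: disposition in ('wrong_num', 'refused', 'sale')]
call_id=20: ✗
call_id=21: ✓ → 431
call_id=22: ✓ → 585
call_id=23: ✓ → 309
call_id=24: ✓ → 428
call_id=25: ✓ → 291
call_id=26: ✓ → 471
call_id=27: ✓ → 212
call_id=28: ✓ → 379
call_id=29: ✓ → 482
call_id=30: ✗
wrong_num_min = MIN(431, 585, 309, 428, 291, 471, 212, 379, 482) = 212
—
[a3_sum: agent in ('A3', 'A1', 'A4') or duration_s > 929]
call_id=20: ✓ → 219
call_id=21: ✗
call_id=22: ✓ → 585
call_id=23: ✓ → 309
call_id=24: ✗
call_id=25: ✓ → 291
call_id=26: ✓ → 471
call_id=27: ✗
call_id=28: ✓ → 379
call_id=29: ✓ → 482
call_id=30: ✓ → 516
a3_sum = 219 + 585 + 309 + 291 + 471 + 379 + 482 + 516 = 3252
—
[no_answer_sum: disposition = 'no_answer' or line between 1 and 8]
call_id=20: ✓ → 219
call_id=21: ✓ → 431
call_id=22: ✓ → 585
call_id=23: ✓ → 309
call_id=24: ✓ → 428
call_id=25: ✓ → 291
call_id=26: ✓ → 471
call_id=27: ✓ → 212
call_id=28: ✓ → 379
call_id=29: ✓ → 482
call_id=30: ✓ → 516
no_answer_sum = 219 + 431 + 585 + 309 + 428 + 291 + 471 + 212 + 379 + 482 + 516 = 4323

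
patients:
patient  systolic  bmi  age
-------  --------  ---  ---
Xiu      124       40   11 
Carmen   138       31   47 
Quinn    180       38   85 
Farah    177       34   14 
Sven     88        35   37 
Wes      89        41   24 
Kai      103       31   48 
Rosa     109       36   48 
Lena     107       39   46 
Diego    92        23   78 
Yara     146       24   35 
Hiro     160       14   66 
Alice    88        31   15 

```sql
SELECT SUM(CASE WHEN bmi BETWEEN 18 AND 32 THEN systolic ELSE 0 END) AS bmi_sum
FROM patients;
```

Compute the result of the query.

patient=Xiu: ✗
patient=Carmen: ✓ → 138
patient=Quinn: ✗
patient=Farah: ✗
patient=Sven: ✗
patient=Wes: ✗
patient=Kai: ✓ → 103
patient=Rosa: ✗
patient=Lena: ✗
patient=Diego: ✓ → 92
patient=Yara: ✓ → 146
patient=Hiro: ✗
patient=Alice: ✓ → 88
bmi_sum = 138 + 103 + 92 + 146 + 88 = 567

567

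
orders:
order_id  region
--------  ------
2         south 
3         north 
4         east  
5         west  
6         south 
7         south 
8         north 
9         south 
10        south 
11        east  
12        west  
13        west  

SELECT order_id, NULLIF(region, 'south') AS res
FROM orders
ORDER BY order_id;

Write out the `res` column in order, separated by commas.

NULL, north, east, west, NULL, NULL, north, NULL, NULL, east, west, west

order_id=2: region=south vs south: equal → NULL
order_id=3: region=north vs south: differ → north
order_id=4: region=east vs south: differ → east
order_id=5: region=west vs south: differ → west
order_id=6: region=south vs south: equal → NULL
order_id=7: region=south vs south: equal → NULL
order_id=8: region=north vs south: differ → north
order_id=9: region=south vs south: equal → NULL
order_id=10: region=south vs south: equal → NULL
order_id=11: region=east vs south: differ → east
order_id=12: region=west vs south: differ → west
order_id=13: region=west vs south: differ → west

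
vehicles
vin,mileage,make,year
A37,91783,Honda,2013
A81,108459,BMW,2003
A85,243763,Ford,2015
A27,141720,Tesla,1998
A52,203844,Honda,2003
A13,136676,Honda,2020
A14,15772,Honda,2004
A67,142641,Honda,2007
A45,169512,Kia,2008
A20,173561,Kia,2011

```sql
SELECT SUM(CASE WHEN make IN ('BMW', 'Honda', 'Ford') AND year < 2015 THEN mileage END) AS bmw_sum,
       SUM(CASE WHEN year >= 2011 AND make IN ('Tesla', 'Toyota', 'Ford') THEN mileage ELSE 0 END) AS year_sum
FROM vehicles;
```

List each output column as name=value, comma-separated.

bmw_sum=562499, year_sum=243763

[bmw_sum: make IN ('BMW', 'Honda', 'Ford') AND year < 2015]
vin=A37: ✓ → 91783
vin=A81: ✓ → 108459
vin=A85: ✗
vin=A27: ✗
vin=A52: ✓ → 203844
vin=A13: ✗
vin=A14: ✓ → 15772
vin=A67: ✓ → 142641
vin=A45: ✗
vin=A20: ✗
bmw_sum = 91783 + 108459 + 203844 + 15772 + 142641 = 562499
—
[year_sum: year >= 2011 AND make IN ('Tesla', 'Toyota', 'Ford')]
vin=A37: ✗
vin=A81: ✗
vin=A85: ✓ → 243763
vin=A27: ✗
vin=A52: ✗
vin=A13: ✗
vin=A14: ✗
vin=A67: ✗
vin=A45: ✗
vin=A20: ✗
year_sum = 243763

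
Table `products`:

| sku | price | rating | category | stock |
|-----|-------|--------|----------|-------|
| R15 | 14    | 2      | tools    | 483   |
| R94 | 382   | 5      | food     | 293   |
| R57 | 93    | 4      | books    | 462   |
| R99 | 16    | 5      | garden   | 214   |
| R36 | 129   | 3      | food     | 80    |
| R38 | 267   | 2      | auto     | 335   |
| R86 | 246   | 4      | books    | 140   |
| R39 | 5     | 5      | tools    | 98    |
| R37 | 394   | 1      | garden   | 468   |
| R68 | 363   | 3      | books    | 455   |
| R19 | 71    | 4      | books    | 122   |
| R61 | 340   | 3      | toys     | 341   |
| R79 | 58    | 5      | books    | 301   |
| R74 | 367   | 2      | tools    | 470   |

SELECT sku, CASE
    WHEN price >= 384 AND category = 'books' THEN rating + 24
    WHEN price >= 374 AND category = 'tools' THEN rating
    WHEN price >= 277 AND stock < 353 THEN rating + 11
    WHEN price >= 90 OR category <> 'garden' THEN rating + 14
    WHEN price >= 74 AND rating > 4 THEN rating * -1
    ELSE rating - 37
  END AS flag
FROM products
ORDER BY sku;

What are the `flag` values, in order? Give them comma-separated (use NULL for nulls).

16, 18, 17, 15, 16, 19, 18, 14, 17, 16, 19, 18, 16, -32

sku=R15: price >= 90 OR category <> 'garden' → 16
sku=R19: price >= 90 OR category <> 'garden' → 18
sku=R36: price >= 90 OR category <> 'garden' → 17
sku=R37: price >= 90 OR category <> 'garden' → 15
sku=R38: price >= 90 OR category <> 'garden' → 16
sku=R39: price >= 90 OR category <> 'garden' → 19
sku=R57: price >= 90 OR category <> 'garden' → 18
sku=R61: price >= 277 AND stock < 353 → 14
sku=R68: price >= 90 OR category <> 'garden' → 17
sku=R74: price >= 90 OR category <> 'garden' → 16
sku=R79: price >= 90 OR category <> 'garden' → 19
sku=R86: price >= 90 OR category <> 'garden' → 18
sku=R94: price >= 277 AND stock < 353 → 16
sku=R99: ELSE → -32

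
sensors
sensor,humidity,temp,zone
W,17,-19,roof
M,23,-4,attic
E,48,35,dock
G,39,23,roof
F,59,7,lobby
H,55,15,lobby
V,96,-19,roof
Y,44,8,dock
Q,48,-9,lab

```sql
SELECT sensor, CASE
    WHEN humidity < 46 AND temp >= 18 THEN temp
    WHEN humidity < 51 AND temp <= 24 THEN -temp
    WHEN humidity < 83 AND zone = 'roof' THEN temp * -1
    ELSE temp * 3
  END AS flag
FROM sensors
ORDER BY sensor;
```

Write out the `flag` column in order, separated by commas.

sensor=E: ELSE → 105
sensor=F: ELSE → 21
sensor=G: humidity < 46 AND temp >= 18 → 23
sensor=H: ELSE → 45
sensor=M: humidity < 51 AND temp <= 24 → 4
sensor=Q: humidity < 51 AND temp <= 24 → 9
sensor=V: ELSE → -57
sensor=W: humidity < 51 AND temp <= 24 → 19
sensor=Y: humidity < 51 AND temp <= 24 → -8

105, 21, 23, 45, 4, 9, -57, 19, -8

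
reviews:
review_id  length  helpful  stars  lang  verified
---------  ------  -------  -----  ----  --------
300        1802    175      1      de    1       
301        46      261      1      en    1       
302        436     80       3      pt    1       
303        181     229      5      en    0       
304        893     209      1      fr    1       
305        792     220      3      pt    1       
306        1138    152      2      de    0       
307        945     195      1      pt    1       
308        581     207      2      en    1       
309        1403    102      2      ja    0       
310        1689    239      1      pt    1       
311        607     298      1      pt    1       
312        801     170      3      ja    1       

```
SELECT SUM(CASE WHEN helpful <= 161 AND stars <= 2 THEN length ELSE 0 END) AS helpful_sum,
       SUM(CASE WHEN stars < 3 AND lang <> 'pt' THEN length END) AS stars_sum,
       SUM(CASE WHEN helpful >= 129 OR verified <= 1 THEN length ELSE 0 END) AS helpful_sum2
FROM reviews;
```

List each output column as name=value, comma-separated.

[helpful_sum: helpful <= 161 AND stars <= 2]
review_id=300: ✗
review_id=301: ✗
review_id=302: ✗
review_id=303: ✗
review_id=304: ✗
review_id=305: ✗
review_id=306: ✓ → 1138
review_id=307: ✗
review_id=308: ✗
review_id=309: ✓ → 1403
review_id=310: ✗
review_id=311: ✗
review_id=312: ✗
helpful_sum = 1138 + 1403 = 2541
—
[stars_sum: stars < 3 AND lang <> 'pt']
review_id=300: ✓ → 1802
review_id=301: ✓ → 46
review_id=302: ✗
review_id=303: ✗
review_id=304: ✓ → 893
review_id=305: ✗
review_id=306: ✓ → 1138
review_id=307: ✗
review_id=308: ✓ → 581
review_id=309: ✓ → 1403
review_id=310: ✗
review_id=311: ✗
review_id=312: ✗
stars_sum = 1802 + 46 + 893 + 1138 + 581 + 1403 = 5863
—
[helpful_sum2: helpful >= 129 OR verified <= 1]
review_id=300: ✓ → 1802
review_id=301: ✓ → 46
review_id=302: ✓ → 436
review_id=303: ✓ → 181
review_id=304: ✓ → 893
review_id=305: ✓ → 792
review_id=306: ✓ → 1138
review_id=307: ✓ → 945
review_id=308: ✓ → 581
review_id=309: ✓ → 1403
review_id=310: ✓ → 1689
review_id=311: ✓ → 607
review_id=312: ✓ → 801
helpful_sum2 = 1802 + 46 + 436 + 181 + 893 + 792 + 1138 + 945 + 581 + 1403 + 1689 + 607 + 801 = 11314

helpful_sum=2541, stars_sum=5863, helpful_sum2=11314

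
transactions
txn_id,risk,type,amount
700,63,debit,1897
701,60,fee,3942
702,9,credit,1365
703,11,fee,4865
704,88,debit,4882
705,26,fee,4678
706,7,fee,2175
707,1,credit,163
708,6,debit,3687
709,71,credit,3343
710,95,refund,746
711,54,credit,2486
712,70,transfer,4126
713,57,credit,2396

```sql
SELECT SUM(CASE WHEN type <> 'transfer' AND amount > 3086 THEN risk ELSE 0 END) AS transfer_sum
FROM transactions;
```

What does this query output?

txn_id=700: ✗
txn_id=701: ✓ → 60
txn_id=702: ✗
txn_id=703: ✓ → 11
txn_id=704: ✓ → 88
txn_id=705: ✓ → 26
txn_id=706: ✗
txn_id=707: ✗
txn_id=708: ✓ → 6
txn_id=709: ✓ → 71
txn_id=710: ✗
txn_id=711: ✗
txn_id=712: ✗
txn_id=713: ✗
transfer_sum = 60 + 11 + 88 + 26 + 6 + 71 = 262

262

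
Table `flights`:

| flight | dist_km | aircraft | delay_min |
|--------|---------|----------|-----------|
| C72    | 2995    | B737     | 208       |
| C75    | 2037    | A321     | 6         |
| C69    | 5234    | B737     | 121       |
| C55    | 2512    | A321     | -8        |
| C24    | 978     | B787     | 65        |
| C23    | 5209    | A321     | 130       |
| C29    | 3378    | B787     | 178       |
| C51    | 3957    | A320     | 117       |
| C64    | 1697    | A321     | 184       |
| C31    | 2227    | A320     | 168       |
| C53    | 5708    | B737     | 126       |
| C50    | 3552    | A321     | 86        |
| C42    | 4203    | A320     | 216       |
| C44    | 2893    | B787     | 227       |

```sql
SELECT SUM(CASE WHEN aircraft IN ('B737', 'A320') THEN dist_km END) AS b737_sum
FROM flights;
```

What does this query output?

24324

flight=C72: ✓ → 2995
flight=C75: ✗
flight=C69: ✓ → 5234
flight=C55: ✗
flight=C24: ✗
flight=C23: ✗
flight=C29: ✗
flight=C51: ✓ → 3957
flight=C64: ✗
flight=C31: ✓ → 2227
flight=C53: ✓ → 5708
flight=C50: ✗
flight=C42: ✓ → 4203
flight=C44: ✗
b737_sum = 2995 + 5234 + 3957 + 2227 + 5708 + 4203 = 24324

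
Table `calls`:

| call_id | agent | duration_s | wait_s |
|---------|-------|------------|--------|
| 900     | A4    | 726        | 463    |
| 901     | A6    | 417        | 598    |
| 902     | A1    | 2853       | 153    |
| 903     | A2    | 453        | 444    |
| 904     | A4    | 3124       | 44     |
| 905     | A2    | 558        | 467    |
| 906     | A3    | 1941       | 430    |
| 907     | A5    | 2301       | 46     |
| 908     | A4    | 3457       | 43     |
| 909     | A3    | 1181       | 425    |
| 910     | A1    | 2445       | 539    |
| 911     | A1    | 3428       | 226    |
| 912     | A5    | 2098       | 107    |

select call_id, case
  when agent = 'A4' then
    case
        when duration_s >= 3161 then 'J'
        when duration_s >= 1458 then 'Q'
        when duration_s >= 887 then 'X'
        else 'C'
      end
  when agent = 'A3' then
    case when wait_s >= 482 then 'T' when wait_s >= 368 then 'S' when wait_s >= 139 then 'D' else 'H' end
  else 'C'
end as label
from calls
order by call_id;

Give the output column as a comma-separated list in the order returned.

C, C, C, C, Q, C, S, C, J, S, C, C, C

call_id=900: agent='A4' → inner[ELSE] → C
call_id=901: agent='A6' → outer ELSE → C
call_id=902: agent='A1' → outer ELSE → C
call_id=903: agent='A2' → outer ELSE → C
call_id=904: agent='A4' → inner[duration_s >= 1458] → Q
call_id=905: agent='A2' → outer ELSE → C
call_id=906: agent='A3' → inner[wait_s >= 368] → S
call_id=907: agent='A5' → outer ELSE → C
call_id=908: agent='A4' → inner[duration_s >= 3161] → J
call_id=909: agent='A3' → inner[wait_s >= 368] → S
call_id=910: agent='A1' → outer ELSE → C
call_id=911: agent='A1' → outer ELSE → C
call_id=912: agent='A5' → outer ELSE → C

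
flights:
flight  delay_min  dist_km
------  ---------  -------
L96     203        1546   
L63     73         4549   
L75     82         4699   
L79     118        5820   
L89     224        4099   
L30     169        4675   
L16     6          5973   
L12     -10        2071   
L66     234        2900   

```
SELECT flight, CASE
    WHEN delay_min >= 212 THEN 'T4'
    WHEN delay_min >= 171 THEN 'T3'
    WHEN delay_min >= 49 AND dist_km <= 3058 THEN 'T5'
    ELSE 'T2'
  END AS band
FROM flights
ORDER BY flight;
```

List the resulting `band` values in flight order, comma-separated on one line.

T2, T2, T2, T2, T4, T2, T2, T4, T3

flight=L12: ELSE → T2
flight=L16: ELSE → T2
flight=L30: ELSE → T2
flight=L63: ELSE → T2
flight=L66: delay_min >= 212 → T4
flight=L75: ELSE → T2
flight=L79: ELSE → T2
flight=L89: delay_min >= 212 → T4
flight=L96: delay_min >= 171 → T3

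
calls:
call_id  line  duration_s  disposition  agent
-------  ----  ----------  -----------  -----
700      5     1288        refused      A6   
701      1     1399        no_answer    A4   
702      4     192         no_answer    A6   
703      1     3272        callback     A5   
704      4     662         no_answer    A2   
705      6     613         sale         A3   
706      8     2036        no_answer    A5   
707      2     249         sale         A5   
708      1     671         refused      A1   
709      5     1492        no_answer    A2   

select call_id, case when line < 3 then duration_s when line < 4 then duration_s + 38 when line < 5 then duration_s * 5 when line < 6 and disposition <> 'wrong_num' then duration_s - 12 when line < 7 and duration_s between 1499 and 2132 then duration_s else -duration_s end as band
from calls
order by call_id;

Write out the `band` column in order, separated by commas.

1276, 1399, 960, 3272, 3310, -613, -2036, 249, 671, 1480

call_id=700: line < 6 and disposition <> 'wrong_num' → 1276
call_id=701: line < 3 → 1399
call_id=702: line < 5 → 960
call_id=703: line < 3 → 3272
call_id=704: line < 5 → 3310
call_id=705: ELSE → -613
call_id=706: ELSE → -2036
call_id=707: line < 3 → 249
call_id=708: line < 3 → 671
call_id=709: line < 6 and disposition <> 'wrong_num' → 1480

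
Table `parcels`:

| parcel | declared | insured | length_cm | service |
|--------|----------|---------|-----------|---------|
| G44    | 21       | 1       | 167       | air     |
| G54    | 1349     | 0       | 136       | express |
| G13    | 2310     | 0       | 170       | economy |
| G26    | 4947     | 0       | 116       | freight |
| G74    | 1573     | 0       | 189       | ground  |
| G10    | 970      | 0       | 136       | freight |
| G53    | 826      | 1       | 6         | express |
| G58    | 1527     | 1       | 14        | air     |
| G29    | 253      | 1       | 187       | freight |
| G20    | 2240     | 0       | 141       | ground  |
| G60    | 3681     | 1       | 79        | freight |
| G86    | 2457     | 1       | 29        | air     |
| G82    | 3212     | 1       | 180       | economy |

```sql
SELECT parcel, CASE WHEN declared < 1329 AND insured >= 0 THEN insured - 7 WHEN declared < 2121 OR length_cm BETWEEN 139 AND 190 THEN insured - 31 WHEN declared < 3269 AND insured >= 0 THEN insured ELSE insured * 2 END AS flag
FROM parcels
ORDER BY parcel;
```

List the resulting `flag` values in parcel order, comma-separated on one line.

parcel=G10: declared < 1329 AND insured >= 0 → -7
parcel=G13: declared < 2121 OR length_cm BETWEEN 139 AND 190 → -31
parcel=G20: declared < 2121 OR length_cm BETWEEN 139 AND 190 → -31
parcel=G26: ELSE → 0
parcel=G29: declared < 1329 AND insured >= 0 → -6
parcel=G44: declared < 1329 AND insured >= 0 → -6
parcel=G53: declared < 1329 AND insured >= 0 → -6
parcel=G54: declared < 2121 OR length_cm BETWEEN 139 AND 190 → -31
parcel=G58: declared < 2121 OR length_cm BETWEEN 139 AND 190 → -30
parcel=G60: ELSE → 2
parcel=G74: declared < 2121 OR length_cm BETWEEN 139 AND 190 → -31
parcel=G82: declared < 2121 OR length_cm BETWEEN 139 AND 190 → -30
parcel=G86: declared < 3269 AND insured >= 0 → 1

-7, -31, -31, 0, -6, -6, -6, -31, -30, 2, -31, -30, 1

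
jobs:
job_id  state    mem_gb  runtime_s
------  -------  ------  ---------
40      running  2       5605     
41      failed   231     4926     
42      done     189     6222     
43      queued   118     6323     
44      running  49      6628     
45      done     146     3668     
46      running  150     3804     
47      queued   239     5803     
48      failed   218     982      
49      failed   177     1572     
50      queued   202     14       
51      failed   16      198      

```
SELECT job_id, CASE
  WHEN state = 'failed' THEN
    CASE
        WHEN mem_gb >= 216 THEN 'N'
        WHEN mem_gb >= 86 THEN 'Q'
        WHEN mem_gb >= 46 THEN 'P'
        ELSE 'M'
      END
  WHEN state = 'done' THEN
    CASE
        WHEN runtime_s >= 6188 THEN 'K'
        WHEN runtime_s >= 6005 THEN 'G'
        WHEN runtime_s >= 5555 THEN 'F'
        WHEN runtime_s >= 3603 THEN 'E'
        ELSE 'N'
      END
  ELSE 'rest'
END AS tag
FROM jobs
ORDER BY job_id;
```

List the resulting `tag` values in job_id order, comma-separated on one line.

job_id=40: state='running' → outer ELSE → rest
job_id=41: state='failed' → inner[mem_gb >= 216] → N
job_id=42: state='done' → inner[runtime_s >= 6188] → K
job_id=43: state='queued' → outer ELSE → rest
job_id=44: state='running' → outer ELSE → rest
job_id=45: state='done' → inner[runtime_s >= 3603] → E
job_id=46: state='running' → outer ELSE → rest
job_id=47: state='queued' → outer ELSE → rest
job_id=48: state='failed' → inner[mem_gb >= 216] → N
job_id=49: state='failed' → inner[mem_gb >= 86] → Q
job_id=50: state='queued' → outer ELSE → rest
job_id=51: state='failed' → inner[ELSE] → M

rest, N, K, rest, rest, E, rest, rest, N, Q, rest, M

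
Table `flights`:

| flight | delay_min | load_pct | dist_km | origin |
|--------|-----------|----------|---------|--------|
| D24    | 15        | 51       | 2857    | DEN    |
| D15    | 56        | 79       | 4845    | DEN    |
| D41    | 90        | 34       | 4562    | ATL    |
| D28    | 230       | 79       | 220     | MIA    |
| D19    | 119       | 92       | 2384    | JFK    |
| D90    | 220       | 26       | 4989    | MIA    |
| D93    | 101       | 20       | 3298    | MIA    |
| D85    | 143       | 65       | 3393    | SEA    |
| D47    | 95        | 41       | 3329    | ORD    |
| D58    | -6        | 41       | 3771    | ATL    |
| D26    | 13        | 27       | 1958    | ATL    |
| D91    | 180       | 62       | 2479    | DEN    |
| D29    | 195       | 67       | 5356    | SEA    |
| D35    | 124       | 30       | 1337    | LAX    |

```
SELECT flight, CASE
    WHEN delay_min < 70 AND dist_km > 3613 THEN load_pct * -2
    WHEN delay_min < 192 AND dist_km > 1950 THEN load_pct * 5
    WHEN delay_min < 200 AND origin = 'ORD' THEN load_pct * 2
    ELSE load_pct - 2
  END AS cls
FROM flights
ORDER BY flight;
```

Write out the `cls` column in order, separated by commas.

-158, 460, 255, 135, 77, 65, 28, 170, 205, -82, 325, 24, 310, 100

flight=D15: delay_min < 70 AND dist_km > 3613 → -158
flight=D19: delay_min < 192 AND dist_km > 1950 → 460
flight=D24: delay_min < 192 AND dist_km > 1950 → 255
flight=D26: delay_min < 192 AND dist_km > 1950 → 135
flight=D28: ELSE → 77
flight=D29: ELSE → 65
flight=D35: ELSE → 28
flight=D41: delay_min < 192 AND dist_km > 1950 → 170
flight=D47: delay_min < 192 AND dist_km > 1950 → 205
flight=D58: delay_min < 70 AND dist_km > 3613 → -82
flight=D85: delay_min < 192 AND dist_km > 1950 → 325
flight=D90: ELSE → 24
flight=D91: delay_min < 192 AND dist_km > 1950 → 310
flight=D93: delay_min < 192 AND dist_km > 1950 → 100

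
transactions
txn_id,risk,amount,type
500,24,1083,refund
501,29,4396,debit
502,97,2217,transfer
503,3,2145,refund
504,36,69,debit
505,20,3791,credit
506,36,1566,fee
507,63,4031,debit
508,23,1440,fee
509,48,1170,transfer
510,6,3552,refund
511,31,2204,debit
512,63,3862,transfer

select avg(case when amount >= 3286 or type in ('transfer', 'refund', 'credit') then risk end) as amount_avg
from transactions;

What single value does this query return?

txn_id=500: ✓ → 24
txn_id=501: ✓ → 29
txn_id=502: ✓ → 97
txn_id=503: ✓ → 3
txn_id=504: ✗
txn_id=505: ✓ → 20
txn_id=506: ✗
txn_id=507: ✓ → 63
txn_id=508: ✗
txn_id=509: ✓ → 48
txn_id=510: ✓ → 6
txn_id=511: ✗
txn_id=512: ✓ → 63
amount_avg = (24 + 29 + 97 + 3 + 20 + 63 + 48 + 6 + 63) / 9 = 39.2222222222

39.2222222222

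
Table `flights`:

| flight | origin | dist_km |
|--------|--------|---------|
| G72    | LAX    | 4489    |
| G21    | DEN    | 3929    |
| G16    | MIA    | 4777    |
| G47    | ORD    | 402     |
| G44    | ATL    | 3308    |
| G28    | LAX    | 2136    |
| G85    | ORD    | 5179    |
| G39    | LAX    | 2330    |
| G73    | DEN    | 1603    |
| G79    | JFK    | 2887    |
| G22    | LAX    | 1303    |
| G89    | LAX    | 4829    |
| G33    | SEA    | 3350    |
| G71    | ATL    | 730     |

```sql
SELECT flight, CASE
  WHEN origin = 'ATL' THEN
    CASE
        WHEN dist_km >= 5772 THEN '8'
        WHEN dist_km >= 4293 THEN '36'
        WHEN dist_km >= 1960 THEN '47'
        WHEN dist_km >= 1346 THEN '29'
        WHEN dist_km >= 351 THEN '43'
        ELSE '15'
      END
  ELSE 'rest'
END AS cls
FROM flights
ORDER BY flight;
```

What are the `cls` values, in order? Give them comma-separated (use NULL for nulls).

flight=G16: origin='MIA' → outer ELSE → rest
flight=G21: origin='DEN' → outer ELSE → rest
flight=G22: origin='LAX' → outer ELSE → rest
flight=G28: origin='LAX' → outer ELSE → rest
flight=G33: origin='SEA' → outer ELSE → rest
flight=G39: origin='LAX' → outer ELSE → rest
flight=G44: origin='ATL' → inner[dist_km >= 1960] → 47
flight=G47: origin='ORD' → outer ELSE → rest
flight=G71: origin='ATL' → inner[dist_km >= 351] → 43
flight=G72: origin='LAX' → outer ELSE → rest
flight=G73: origin='DEN' → outer ELSE → rest
flight=G79: origin='JFK' → outer ELSE → rest
flight=G85: origin='ORD' → outer ELSE → rest
flight=G89: origin='LAX' → outer ELSE → rest

rest, rest, rest, rest, rest, rest, 47, rest, 43, rest, rest, rest, rest, rest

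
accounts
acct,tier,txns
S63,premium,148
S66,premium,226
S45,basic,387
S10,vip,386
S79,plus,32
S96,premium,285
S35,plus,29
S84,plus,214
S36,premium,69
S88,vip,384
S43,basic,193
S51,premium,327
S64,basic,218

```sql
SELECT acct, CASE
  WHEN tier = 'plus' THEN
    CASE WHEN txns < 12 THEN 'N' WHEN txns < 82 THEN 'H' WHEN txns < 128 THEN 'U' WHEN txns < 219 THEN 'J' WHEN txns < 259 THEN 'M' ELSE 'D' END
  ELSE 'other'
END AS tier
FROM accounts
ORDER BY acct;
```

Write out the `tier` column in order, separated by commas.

acct=S10: tier='vip' → outer ELSE → other
acct=S35: tier='plus' → inner[txns < 82] → H
acct=S36: tier='premium' → outer ELSE → other
acct=S43: tier='basic' → outer ELSE → other
acct=S45: tier='basic' → outer ELSE → other
acct=S51: tier='premium' → outer ELSE → other
acct=S63: tier='premium' → outer ELSE → other
acct=S64: tier='basic' → outer ELSE → other
acct=S66: tier='premium' → outer ELSE → other
acct=S79: tier='plus' → inner[txns < 82] → H
acct=S84: tier='plus' → inner[txns < 219] → J
acct=S88: tier='vip' → outer ELSE → other
acct=S96: tier='premium' → outer ELSE → other

other, H, other, other, other, other, other, other, other, H, J, other, other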